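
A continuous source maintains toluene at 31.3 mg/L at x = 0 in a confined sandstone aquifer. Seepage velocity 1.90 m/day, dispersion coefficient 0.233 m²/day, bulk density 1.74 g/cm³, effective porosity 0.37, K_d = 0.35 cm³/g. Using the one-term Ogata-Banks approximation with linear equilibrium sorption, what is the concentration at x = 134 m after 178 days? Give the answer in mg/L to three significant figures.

Retardation factor R = 1 + ρ_b·K_d/n = 1 + 1.74 × 0.35/0.37 = 2.646.
Sorption retards both mechanisms: v_R = v/R = 0.7181 m/day, D_R = D/R = 0.08806 m²/day.
v_R·t = 0.7181 × 178 = 127.8218 m; 2√(D_R t) = 7.918 m; argument = (134 − 127.8218)/7.918 = 0.7803.
C = C₀ × ½·erfc(0.7803) = 31.3 × 0.1349 = 4.22 mg/L.

4.22 mg/L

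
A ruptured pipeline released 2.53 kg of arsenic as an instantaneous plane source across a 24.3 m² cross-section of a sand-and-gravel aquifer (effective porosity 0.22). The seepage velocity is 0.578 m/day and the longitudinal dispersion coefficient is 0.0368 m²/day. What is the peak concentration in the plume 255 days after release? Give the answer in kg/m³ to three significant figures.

The peak of an instantaneous 1D plume sits at x = vt; there the Gaussian factor is 1 and C_max = M/(n_e·A·√(4πDt)), where n_e·A is the pore area the mass is dissolved in.
√(4πDt) = √(4π × 0.0368 × 255) = 10.86 m, so C_max = 2.53/(0.22 × 24.3 × 10.86) = 0.0436 kg/m³.

0.0436 kg/m³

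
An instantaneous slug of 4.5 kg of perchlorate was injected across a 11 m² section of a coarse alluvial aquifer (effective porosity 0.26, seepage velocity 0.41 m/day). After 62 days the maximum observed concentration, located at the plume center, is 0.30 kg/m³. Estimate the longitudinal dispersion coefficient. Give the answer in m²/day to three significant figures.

At the plume center C_max = M/(n_e·A·√(4πDt)), so D = M²/(4πt·(n_e·A·C_max)²).
n_e·A·C_max = 0.26 × 11 × 0.30 = 0.8580 kg/m.
D = 4.5²/(4π × 62 × 0.8580²) = 0.0353 m²/day.

0.0353 m²/day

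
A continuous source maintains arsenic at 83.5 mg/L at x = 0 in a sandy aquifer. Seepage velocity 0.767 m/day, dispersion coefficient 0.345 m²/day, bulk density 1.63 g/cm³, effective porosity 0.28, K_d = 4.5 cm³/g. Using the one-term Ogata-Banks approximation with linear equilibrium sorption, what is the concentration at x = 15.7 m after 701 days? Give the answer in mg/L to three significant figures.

69.5 mg/L

Retardation factor R = 1 + ρ_b·K_d/n = 1 + 1.63 × 4.5/0.28 = 27.20.
Sorption retards both mechanisms: v_R = v/R = 0.02820 m/day, D_R = D/R = 0.01268 m²/day.
v_R·t = 0.02820 × 701 = 19.7682 m; 2√(D_R t) = 5.963 m; argument = (15.7 − 19.7682)/5.963 = -0.6822.
C = C₀ × ½·erfc(-0.6822) = 83.5 × 0.8327 = 69.5 mg/L.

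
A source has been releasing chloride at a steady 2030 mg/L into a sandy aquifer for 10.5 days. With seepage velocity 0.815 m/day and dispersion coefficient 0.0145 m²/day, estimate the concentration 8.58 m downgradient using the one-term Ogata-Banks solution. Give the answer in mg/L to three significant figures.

982 mg/L

For a continuous step input, C/C₀ ≈ ½·erfc((x−vt)/(2√(Dt))).
vt = 0.815 × 10.5 = 8.5575 m and 2√(Dt) = 2√(0.0145 × 10.5) = 0.7804 m.
Argument (x−vt)/(2√(Dt)) = (8.58 − 8.5575)/0.7804 = 0.02883; ½·erfc(0.02883) = 0.4837.
C = 2030 × 0.4837 = 982 mg/L.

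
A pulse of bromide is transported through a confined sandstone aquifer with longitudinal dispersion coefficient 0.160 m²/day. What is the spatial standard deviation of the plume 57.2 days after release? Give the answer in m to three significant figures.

4.28 m

Dispersive spreading gives a Gaussian with σ² = 2Dt; advection only shifts the center.
σ = √(2 × 0.160 × 57.2) = 4.28 m.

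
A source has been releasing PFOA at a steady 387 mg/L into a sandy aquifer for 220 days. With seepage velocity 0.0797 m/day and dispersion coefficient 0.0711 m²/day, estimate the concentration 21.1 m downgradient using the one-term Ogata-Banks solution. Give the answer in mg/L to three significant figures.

101 mg/L

For a continuous step input, C/C₀ ≈ ½·erfc((x−vt)/(2√(Dt))).
vt = 0.0797 × 220 = 17.534 m and 2√(Dt) = 2√(0.0711 × 220) = 7.910 m.
Argument (x−vt)/(2√(Dt)) = (21.1 − 17.534)/7.910 = 0.4508; ½·erfc(0.4508) = 0.2619.
C = 387 × 0.2619 = 101 mg/L.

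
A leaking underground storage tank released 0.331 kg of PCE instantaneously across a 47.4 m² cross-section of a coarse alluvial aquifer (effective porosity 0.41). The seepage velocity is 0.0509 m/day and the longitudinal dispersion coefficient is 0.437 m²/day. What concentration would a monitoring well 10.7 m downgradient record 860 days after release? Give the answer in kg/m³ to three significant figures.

For an instantaneous plane source, C(x,t) = M/(n_e·A·√(4πDt)) · exp(−(x−vt)²/(4Dt)), with n_e·A the pore (flow) area.
Plume center vt = 0.0509 × 860 = 43.774 m, so the well at 10.7 m is 33.074 m upgradient of the peak.
√(4πDt) = 68.72 m, giving peak height M/(n_e·A·√(4πDt)) = 0.331/(0.41 × 47.4 × 68.72) = 0.0002478 kg/m³.
(x−vt)²/(4Dt) = (-33.074)²/(4 × 0.437 × 860) = 0.7277; exp(−0.7277) = 0.4830.
C = 0.0002478 × 0.4830 = 0.000120 kg/m³.

0.000120 kg/m³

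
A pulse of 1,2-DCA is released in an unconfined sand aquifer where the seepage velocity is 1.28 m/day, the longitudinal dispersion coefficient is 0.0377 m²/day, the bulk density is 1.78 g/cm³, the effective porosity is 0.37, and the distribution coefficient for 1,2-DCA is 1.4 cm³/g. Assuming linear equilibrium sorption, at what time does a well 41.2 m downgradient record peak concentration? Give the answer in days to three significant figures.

249 days

Retardation factor R = 1 + ρ_b·K_d/n = 1 + 1.78 × 1.4/0.37 = 7.735.
Sorption retards both mechanisms: v_R = v/R = 0.1655 m/day, D_R = D/R = 0.004874 m²/day.
Peak time from v_R²t² + 2D_R t − x² = 0: t = (√(D_R² + v_R²x²) − D_R)/v_R².
√(D_R² + v_R²x²) = √(0.004874² + 0.1655² × 41.2²) = 6.819; v_R² = 0.02739.
t = (6.819 − 0.004874)/0.02739 = 249 days.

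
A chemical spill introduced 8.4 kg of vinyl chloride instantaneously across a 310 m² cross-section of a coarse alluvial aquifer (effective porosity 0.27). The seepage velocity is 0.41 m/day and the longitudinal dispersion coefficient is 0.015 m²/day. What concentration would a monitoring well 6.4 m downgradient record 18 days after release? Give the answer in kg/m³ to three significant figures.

For an instantaneous plane source, C(x,t) = M/(n_e·A·√(4πDt)) · exp(−(x−vt)²/(4Dt)), with n_e·A the pore (flow) area.
Plume center vt = 0.41 × 18 = 7.38 m, so the well at 6.4 m is 0.98 m upgradient of the peak.
√(4πDt) = 1.842 m, giving peak height M/(n_e·A·√(4πDt)) = 8.4/(0.27 × 310 × 1.842) = 0.05448 kg/m³.
(x−vt)²/(4Dt) = (-0.98)²/(4 × 0.015 × 18) = 0.8893; exp(−0.8893) = 0.4109.
C = 0.05448 × 0.4109 = 0.0224 kg/m³.

0.0224 kg/m³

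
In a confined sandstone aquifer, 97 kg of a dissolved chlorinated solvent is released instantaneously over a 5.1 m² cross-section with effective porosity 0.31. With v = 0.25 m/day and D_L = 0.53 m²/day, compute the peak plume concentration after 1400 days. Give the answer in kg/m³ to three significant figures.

The peak of an instantaneous 1D plume sits at x = vt; there the Gaussian factor is 1 and C_max = M/(n_e·A·√(4πDt)), where n_e·A is the pore area the mass is dissolved in.
√(4πDt) = √(4π × 0.53 × 1400) = 96.56 m, so C_max = 97/(0.31 × 5.1 × 96.56) = 0.635 kg/m³.

0.635 kg/m³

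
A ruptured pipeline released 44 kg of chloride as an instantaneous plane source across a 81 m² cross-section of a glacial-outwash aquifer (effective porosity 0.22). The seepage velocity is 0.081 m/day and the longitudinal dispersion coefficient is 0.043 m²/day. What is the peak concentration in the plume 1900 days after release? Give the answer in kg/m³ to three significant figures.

0.0771 kg/m³

The peak of an instantaneous 1D plume sits at x = vt; there the Gaussian factor is 1 and C_max = M/(n_e·A·√(4πDt)), where n_e·A is the pore area the mass is dissolved in.
√(4πDt) = √(4π × 0.043 × 1900) = 32.04 m, so C_max = 44/(0.22 × 81 × 32.04) = 0.0771 kg/m³.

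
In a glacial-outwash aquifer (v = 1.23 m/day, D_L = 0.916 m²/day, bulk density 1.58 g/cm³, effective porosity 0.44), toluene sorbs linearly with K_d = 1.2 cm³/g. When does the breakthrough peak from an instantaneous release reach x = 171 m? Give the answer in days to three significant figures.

Retardation factor R = 1 + ρ_b·K_d/n = 1 + 1.58 × 1.2/0.44 = 5.309.
Sorption retards both mechanisms: v_R = v/R = 0.2317 m/day, D_R = D/R = 0.1725 m²/day.
Peak time from v_R²t² + 2D_R t − x² = 0: t = (√(D_R² + v_R²x²) − D_R)/v_R².
√(D_R² + v_R²x²) = √(0.1725² + 0.2317² × 171²) = 39.62; v_R² = 0.05368.
t = (39.62 − 0.1725)/0.05368 = 735 days.

735 days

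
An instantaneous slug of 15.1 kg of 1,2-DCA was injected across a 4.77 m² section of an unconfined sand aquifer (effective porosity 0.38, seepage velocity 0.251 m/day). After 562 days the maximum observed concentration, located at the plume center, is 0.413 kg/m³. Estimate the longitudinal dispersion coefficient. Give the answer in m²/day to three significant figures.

0.0576 m²/day

At the plume center C_max = M/(n_e·A·√(4πDt)), so D = M²/(4πt·(n_e·A·C_max)²).
n_e·A·C_max = 0.38 × 4.77 × 0.413 = 0.7486 kg/m.
D = 15.1²/(4π × 562 × 0.7486²) = 0.0576 m²/day.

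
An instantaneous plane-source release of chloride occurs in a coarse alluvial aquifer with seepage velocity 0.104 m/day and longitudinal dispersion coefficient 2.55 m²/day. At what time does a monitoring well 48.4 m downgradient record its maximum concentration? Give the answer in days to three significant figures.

For the 1D instantaneous-source solution, setting ∂C/∂t = 0 at fixed x gives v²t² + 2Dt − x² = 0, so t = (√(D² + v²x²) − D)/v².
√(D² + v²x²) = √(2.55² + 0.104² × 48.4²) = 5.643; v² = 0.010816.
t = (5.643 − 2.55)/0.010816 = 286 days (vs. the pure-advection estimate x/v = 465 d).

286 days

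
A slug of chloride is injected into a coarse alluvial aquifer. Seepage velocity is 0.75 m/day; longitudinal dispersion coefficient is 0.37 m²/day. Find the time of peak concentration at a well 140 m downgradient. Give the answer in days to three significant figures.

For the 1D instantaneous-source solution, setting ∂C/∂t = 0 at fixed x gives v²t² + 2Dt − x² = 0, so t = (√(D² + v²x²) − D)/v².
√(D² + v²x²) = √(0.37² + 0.75² × 140²) = 105.0; v² = 0.5625.
t = (105.0 − 0.37)/0.5625 = 186 days (vs. the pure-advection estimate x/v = 187 d).

186 days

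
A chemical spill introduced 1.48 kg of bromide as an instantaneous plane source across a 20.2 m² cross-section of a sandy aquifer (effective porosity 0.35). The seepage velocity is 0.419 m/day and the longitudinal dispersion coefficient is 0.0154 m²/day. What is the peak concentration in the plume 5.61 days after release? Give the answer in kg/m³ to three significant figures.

0.201 kg/m³

The peak of an instantaneous 1D plume sits at x = vt; there the Gaussian factor is 1 and C_max = M/(n_e·A·√(4πDt)), where n_e·A is the pore area the mass is dissolved in.
√(4πDt) = √(4π × 0.0154 × 5.61) = 1.042 m, so C_max = 1.48/(0.35 × 20.2 × 1.042) = 0.201 kg/m³.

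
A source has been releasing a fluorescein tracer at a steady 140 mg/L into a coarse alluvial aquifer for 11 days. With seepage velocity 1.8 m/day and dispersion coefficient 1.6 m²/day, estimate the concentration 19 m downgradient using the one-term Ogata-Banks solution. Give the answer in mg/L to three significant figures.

77.5 mg/L

For a continuous step input, C/C₀ ≈ ½·erfc((x−vt)/(2√(Dt))).
vt = 1.8 × 11 = 19.8 m and 2√(Dt) = 2√(1.6 × 11) = 8.390 m.
Argument (x−vt)/(2√(Dt)) = (19 − 19.8)/8.390 = -0.09535; ½·erfc(-0.09535) = 0.5536.
C = 140 × 0.5536 = 77.5 mg/L.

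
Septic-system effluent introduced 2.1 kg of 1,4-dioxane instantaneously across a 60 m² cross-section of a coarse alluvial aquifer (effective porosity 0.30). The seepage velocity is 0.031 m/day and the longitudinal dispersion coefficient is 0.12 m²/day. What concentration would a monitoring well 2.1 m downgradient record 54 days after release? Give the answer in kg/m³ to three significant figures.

For an instantaneous plane source, C(x,t) = M/(n_e·A·√(4πDt)) · exp(−(x−vt)²/(4Dt)), with n_e·A the pore (flow) area.
Plume center vt = 0.031 × 54 = 1.674 m, so the well at 2.1 m is 0.426 m downgradient of the peak.
√(4πDt) = 9.024 m, giving peak height M/(n_e·A·√(4πDt)) = 2.1/(0.30 × 60 × 9.024) = 0.01293 kg/m³.
(x−vt)²/(4Dt) = (0.426)²/(4 × 0.12 × 54) = 0.007001; exp(−0.007001) = 0.9930.
C = 0.01293 × 0.9930 = 0.0128 kg/m³.

0.0128 kg/m³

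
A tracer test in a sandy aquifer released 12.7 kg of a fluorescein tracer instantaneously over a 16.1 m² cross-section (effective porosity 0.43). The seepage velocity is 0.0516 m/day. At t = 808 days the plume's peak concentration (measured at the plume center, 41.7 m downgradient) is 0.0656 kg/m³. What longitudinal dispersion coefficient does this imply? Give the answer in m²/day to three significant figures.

At the plume center C_max = M/(n_e·A·√(4πDt)), so D = M²/(4πt·(n_e·A·C_max)²).
n_e·A·C_max = 0.43 × 16.1 × 0.0656 = 0.4541 kg/m.
D = 12.7²/(4π × 808 × 0.4541²) = 0.0770 m²/day.

0.0770 m²/day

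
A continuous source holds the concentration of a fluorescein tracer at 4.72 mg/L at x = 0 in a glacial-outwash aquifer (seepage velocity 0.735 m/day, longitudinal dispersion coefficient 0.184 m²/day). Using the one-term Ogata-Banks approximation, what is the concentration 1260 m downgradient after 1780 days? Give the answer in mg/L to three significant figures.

4.58 mg/L

For a continuous step input, C/C₀ ≈ ½·erfc((x−vt)/(2√(Dt))).
vt = 0.735 × 1780 = 1308.3 m and 2√(Dt) = 2√(0.184 × 1780) = 36.20 m.
Argument (x−vt)/(2√(Dt)) = (1260 − 1308.3)/36.20 = -1.334; ½·erfc(-1.334) = 0.9704.
C = 4.72 × 0.9704 = 4.58 mg/L.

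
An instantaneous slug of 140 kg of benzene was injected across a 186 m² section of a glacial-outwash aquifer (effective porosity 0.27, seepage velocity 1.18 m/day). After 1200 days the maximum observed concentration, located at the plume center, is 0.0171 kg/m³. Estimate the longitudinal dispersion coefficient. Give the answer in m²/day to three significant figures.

1.76 m²/day

At the plume center C_max = M/(n_e·A·√(4πDt)), so D = M²/(4πt·(n_e·A·C_max)²).
n_e·A·C_max = 0.27 × 186 × 0.0171 = 0.8588 kg/m.
D = 140²/(4π × 1200 × 0.8588²) = 1.76 m²/day.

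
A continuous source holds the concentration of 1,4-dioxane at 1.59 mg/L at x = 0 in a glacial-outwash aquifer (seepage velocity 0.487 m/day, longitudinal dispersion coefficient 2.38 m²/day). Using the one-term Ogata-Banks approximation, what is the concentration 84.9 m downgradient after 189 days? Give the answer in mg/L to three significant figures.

For a continuous step input, C/C₀ ≈ ½·erfc((x−vt)/(2√(Dt))).
vt = 0.487 × 189 = 92.043 m and 2√(Dt) = 2√(2.38 × 189) = 42.42 m.
Argument (x−vt)/(2√(Dt)) = (84.9 − 92.043)/42.42 = -0.1684; ½·erfc(-0.1684) = 0.5941.
C = 1.59 × 0.5941 = 0.945 mg/L.

0.945 mg/L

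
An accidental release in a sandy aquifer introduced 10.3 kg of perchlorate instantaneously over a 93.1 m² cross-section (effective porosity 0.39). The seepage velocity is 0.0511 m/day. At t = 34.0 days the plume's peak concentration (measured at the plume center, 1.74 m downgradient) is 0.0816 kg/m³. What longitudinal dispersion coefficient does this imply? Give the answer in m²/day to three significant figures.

0.0283 m²/day

At the plume center C_max = M/(n_e·A·√(4πDt)), so D = M²/(4πt·(n_e·A·C_max)²).
n_e·A·C_max = 0.39 × 93.1 × 0.0816 = 2.963 kg/m.
D = 10.3²/(4π × 34.0 × 2.963²) = 0.0283 m²/day.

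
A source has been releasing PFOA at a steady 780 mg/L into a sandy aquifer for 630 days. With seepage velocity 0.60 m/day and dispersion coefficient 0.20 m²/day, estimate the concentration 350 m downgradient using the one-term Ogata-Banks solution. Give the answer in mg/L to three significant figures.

For a continuous step input, C/C₀ ≈ ½·erfc((x−vt)/(2√(Dt))).
vt = 0.60 × 630 = 378 m and 2√(Dt) = 2√(0.20 × 630) = 22.45 m.
Argument (x−vt)/(2√(Dt)) = (350 − 378)/22.45 = -1.247; ½·erfc(-1.247) = 0.9611.
C = 780 × 0.9611 = 750 mg/L.

750 mg/L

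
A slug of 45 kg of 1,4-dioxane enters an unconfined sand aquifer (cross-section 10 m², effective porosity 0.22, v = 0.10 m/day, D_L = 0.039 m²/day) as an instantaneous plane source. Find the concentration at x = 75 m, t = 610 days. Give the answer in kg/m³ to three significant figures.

For an instantaneous plane source, C(x,t) = M/(n_e·A·√(4πDt)) · exp(−(x−vt)²/(4Dt)), with n_e·A the pore (flow) area.
Plume center vt = 0.10 × 610 = 61 m, so the well at 75 m is 14 m downgradient of the peak.
√(4πDt) = 17.29 m, giving peak height M/(n_e·A·√(4πDt)) = 45/(0.22 × 10 × 17.29) = 1.183 kg/m³.
(x−vt)²/(4Dt) = (14)²/(4 × 0.039 × 610) = 2.060; exp(−2.060) = 0.1275.
C = 1.183 × 0.1275 = 0.151 kg/m³.

0.151 kg/m³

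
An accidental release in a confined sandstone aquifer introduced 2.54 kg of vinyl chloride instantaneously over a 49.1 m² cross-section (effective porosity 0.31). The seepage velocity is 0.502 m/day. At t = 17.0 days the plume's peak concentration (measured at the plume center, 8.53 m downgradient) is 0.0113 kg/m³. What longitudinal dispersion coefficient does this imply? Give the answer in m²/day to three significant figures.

At the plume center C_max = M/(n_e·A·√(4πDt)), so D = M²/(4πt·(n_e·A·C_max)²).
n_e·A·C_max = 0.31 × 49.1 × 0.0113 = 0.1720 kg/m.
D = 2.54²/(4π × 17.0 × 0.1720²) = 1.02 m²/day.

1.02 m²/day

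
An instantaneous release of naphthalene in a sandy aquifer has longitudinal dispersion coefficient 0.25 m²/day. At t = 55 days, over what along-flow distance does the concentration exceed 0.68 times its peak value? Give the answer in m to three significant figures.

9.21 m

The plume is Gaussian with σ = √(2Dt) = √(2 × 0.25 × 55) = 5.244 m.
C/C_peak = exp(−Δx²/(2σ²)) = 0.68 ⇒ Δx = σ·√(−2 ln 0.68) = 5.244 × 0.8783 = 4.606 m.
Width = 2Δx = 9.21 m.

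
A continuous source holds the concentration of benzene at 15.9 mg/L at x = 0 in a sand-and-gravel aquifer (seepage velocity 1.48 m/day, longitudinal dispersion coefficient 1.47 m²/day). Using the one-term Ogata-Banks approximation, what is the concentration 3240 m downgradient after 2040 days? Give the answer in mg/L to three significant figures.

For a continuous step input, C/C₀ ≈ ½·erfc((x−vt)/(2√(Dt))).
vt = 1.48 × 2040 = 3019.2 m and 2√(Dt) = 2√(1.47 × 2040) = 109.5 m.
Argument (x−vt)/(2√(Dt)) = (3240 − 3019.2)/109.5 = 2.016; ½·erfc(2.016) = 0.002179.
C = 15.9 × 0.002179 = 0.0346 mg/L.

0.0346 mg/L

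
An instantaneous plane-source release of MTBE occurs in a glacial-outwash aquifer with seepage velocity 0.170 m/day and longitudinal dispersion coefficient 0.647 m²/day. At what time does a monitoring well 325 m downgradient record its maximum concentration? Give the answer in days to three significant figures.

1890 days

For the 1D instantaneous-source solution, setting ∂C/∂t = 0 at fixed x gives v²t² + 2Dt − x² = 0, so t = (√(D² + v²x²) − D)/v².
√(D² + v²x²) = √(0.647² + 0.170² × 325²) = 55.25; v² = 0.0289.
t = (55.25 − 0.647)/0.0289 = 1890 days (vs. the pure-advection estimate x/v = 1910 d).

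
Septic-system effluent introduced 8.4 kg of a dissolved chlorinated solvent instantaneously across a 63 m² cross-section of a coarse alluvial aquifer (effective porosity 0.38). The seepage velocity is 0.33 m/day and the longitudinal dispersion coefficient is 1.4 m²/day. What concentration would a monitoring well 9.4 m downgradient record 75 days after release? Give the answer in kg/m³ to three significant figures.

0.00551 kg/m³

For an instantaneous plane source, C(x,t) = M/(n_e·A·√(4πDt)) · exp(−(x−vt)²/(4Dt)), with n_e·A the pore (flow) area.
Plume center vt = 0.33 × 75 = 24.75 m, so the well at 9.4 m is 15.35 m upgradient of the peak.
√(4πDt) = 36.32 m, giving peak height M/(n_e·A·√(4πDt)) = 8.4/(0.38 × 63 × 36.32) = 0.009661 kg/m³.
(x−vt)²/(4Dt) = (-15.35)²/(4 × 1.4 × 75) = 0.5610; exp(−0.5610) = 0.5706.
C = 0.009661 × 0.5706 = 0.00551 kg/m³.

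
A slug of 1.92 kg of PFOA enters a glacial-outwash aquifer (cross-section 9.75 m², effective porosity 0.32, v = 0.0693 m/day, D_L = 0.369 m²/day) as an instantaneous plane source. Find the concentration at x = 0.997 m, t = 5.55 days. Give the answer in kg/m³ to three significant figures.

For an instantaneous plane source, C(x,t) = M/(n_e·A·√(4πDt)) · exp(−(x−vt)²/(4Dt)), with n_e·A the pore (flow) area.
Plume center vt = 0.0693 × 5.55 = 0.384615 m, so the well at 0.997 m is 0.612385 m downgradient of the peak.
√(4πDt) = 5.073 m, giving peak height M/(n_e·A·√(4πDt)) = 1.92/(0.32 × 9.75 × 5.073) = 0.1213 kg/m³.
(x−vt)²/(4Dt) = (0.612385)²/(4 × 0.369 × 5.55) = 0.04578; exp(−0.04578) = 0.9553.
C = 0.1213 × 0.9553 = 0.116 kg/m³.

0.116 kg/m³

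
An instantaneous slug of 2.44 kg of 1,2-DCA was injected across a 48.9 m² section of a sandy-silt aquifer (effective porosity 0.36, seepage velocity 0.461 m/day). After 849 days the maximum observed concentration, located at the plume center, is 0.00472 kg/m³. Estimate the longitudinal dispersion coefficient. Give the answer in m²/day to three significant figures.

At the plume center C_max = M/(n_e·A·√(4πDt)), so D = M²/(4πt·(n_e·A·C_max)²).
n_e·A·C_max = 0.36 × 48.9 × 0.00472 = 0.08309 kg/m.
D = 2.44²/(4π × 849 × 0.08309²) = 0.0808 m²/day.

0.0808 m²/day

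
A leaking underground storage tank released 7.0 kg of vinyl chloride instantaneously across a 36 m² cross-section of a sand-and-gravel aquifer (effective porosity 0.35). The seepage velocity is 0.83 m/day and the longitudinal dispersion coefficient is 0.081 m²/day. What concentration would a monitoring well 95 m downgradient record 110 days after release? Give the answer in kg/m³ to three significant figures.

0.0358 kg/m³

For an instantaneous plane source, C(x,t) = M/(n_e·A·√(4πDt)) · exp(−(x−vt)²/(4Dt)), with n_e·A the pore (flow) area.
Plume center vt = 0.83 × 110 = 91.3 m, so the well at 95 m is 3.7 m downgradient of the peak.
√(4πDt) = 10.58 m, giving peak height M/(n_e·A·√(4πDt)) = 7.0/(0.35 × 36 × 10.58) = 0.05251 kg/m³.
(x−vt)²/(4Dt) = (3.7)²/(4 × 0.081 × 110) = 0.3841; exp(−0.3841) = 0.6811.
C = 0.05251 × 0.6811 = 0.0358 kg/m³.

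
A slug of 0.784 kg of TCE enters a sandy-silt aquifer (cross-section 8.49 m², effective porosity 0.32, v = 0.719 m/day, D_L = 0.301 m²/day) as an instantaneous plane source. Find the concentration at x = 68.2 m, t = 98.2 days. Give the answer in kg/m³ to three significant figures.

For an instantaneous plane source, C(x,t) = M/(n_e·A·√(4πDt)) · exp(−(x−vt)²/(4Dt)), with n_e·A the pore (flow) area.
Plume center vt = 0.719 × 98.2 = 70.6058 m, so the well at 68.2 m is 2.4058 m upgradient of the peak.
√(4πDt) = 19.27 m, giving peak height M/(n_e·A·√(4πDt)) = 0.784/(0.32 × 8.49 × 19.27) = 0.01498 kg/m³.
(x−vt)²/(4Dt) = (-2.4058)²/(4 × 0.301 × 98.2) = 0.04895; exp(−0.04895) = 0.9522.
C = 0.01498 × 0.9522 = 0.0143 kg/m³.

0.0143 kg/m³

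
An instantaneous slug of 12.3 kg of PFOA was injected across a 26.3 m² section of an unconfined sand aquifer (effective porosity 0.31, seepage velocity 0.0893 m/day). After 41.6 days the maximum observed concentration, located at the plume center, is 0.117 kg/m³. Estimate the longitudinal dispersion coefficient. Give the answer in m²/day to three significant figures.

At the plume center C_max = M/(n_e·A·√(4πDt)), so D = M²/(4πt·(n_e·A·C_max)²).
n_e·A·C_max = 0.31 × 26.3 × 0.117 = 0.9539 kg/m.
D = 12.3²/(4π × 41.6 × 0.9539²) = 0.318 m²/day.

0.318 m²/day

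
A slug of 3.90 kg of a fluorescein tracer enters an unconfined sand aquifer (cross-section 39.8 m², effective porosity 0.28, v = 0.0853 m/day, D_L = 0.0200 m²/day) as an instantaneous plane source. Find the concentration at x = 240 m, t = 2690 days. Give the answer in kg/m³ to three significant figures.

0.00803 kg/m³

For an instantaneous plane source, C(x,t) = M/(n_e·A·√(4πDt)) · exp(−(x−vt)²/(4Dt)), with n_e·A the pore (flow) area.
Plume center vt = 0.0853 × 2690 = 229.457 m, so the well at 240 m is 10.543 m downgradient of the peak.
√(4πDt) = 26.00 m, giving peak height M/(n_e·A·√(4πDt)) = 3.90/(0.28 × 39.8 × 26.00) = 0.01346 kg/m³.
(x−vt)²/(4Dt) = (10.543)²/(4 × 0.0200 × 2690) = 0.5165; exp(−0.5165) = 0.5966.
C = 0.01346 × 0.5966 = 0.00803 kg/m³.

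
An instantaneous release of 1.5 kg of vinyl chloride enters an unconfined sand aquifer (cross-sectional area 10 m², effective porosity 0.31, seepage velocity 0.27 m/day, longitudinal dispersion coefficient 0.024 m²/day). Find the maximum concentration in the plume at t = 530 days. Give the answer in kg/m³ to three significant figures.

The peak of an instantaneous 1D plume sits at x = vt; there the Gaussian factor is 1 and C_max = M/(n_e·A·√(4πDt)), where n_e·A is the pore area the mass is dissolved in.
√(4πDt) = √(4π × 0.024 × 530) = 12.64 m, so C_max = 1.5/(0.31 × 10 × 12.64) = 0.0383 kg/m³.

0.0383 kg/m³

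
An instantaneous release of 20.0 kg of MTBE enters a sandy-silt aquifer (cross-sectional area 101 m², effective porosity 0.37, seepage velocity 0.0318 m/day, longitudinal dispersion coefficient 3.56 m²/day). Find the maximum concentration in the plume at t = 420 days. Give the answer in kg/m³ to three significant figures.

0.00390 kg/m³

The peak of an instantaneous 1D plume sits at x = vt; there the Gaussian factor is 1 and C_max = M/(n_e·A·√(4πDt)), where n_e·A is the pore area the mass is dissolved in.
√(4πDt) = √(4π × 3.56 × 420) = 137.1 m, so C_max = 20.0/(0.37 × 101 × 137.1) = 0.00390 kg/m³.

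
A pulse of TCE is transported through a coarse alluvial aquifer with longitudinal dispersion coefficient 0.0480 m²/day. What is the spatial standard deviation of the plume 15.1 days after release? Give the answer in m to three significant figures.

1.20 m

Dispersive spreading gives a Gaussian with σ² = 2Dt; advection only shifts the center.
σ = √(2 × 0.0480 × 15.1) = 1.20 m.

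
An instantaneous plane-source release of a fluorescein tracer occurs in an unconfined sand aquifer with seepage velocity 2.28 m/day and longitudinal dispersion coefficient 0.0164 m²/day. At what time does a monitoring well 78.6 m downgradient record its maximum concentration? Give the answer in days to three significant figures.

34.5 days

For the 1D instantaneous-source solution, setting ∂C/∂t = 0 at fixed x gives v²t² + 2Dt − x² = 0, so t = (√(D² + v²x²) − D)/v².
√(D² + v²x²) = √(0.0164² + 2.28² × 78.6²) = 179.2; v² = 5.1984.
t = (179.2 − 0.0164)/5.1984 = 34.5 days (vs. the pure-advection estimate x/v = 34.5 d).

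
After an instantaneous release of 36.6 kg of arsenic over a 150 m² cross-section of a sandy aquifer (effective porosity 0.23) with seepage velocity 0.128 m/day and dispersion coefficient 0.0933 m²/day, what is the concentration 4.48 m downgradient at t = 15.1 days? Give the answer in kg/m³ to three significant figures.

0.0797 kg/m³

For an instantaneous plane source, C(x,t) = M/(n_e·A·√(4πDt)) · exp(−(x−vt)²/(4Dt)), with n_e·A the pore (flow) area.
Plume center vt = 0.128 × 15.1 = 1.9328 m, so the well at 4.48 m is 2.5472 m downgradient of the peak.
√(4πDt) = 4.208 m, giving peak height M/(n_e·A·√(4πDt)) = 36.6/(0.23 × 150 × 4.208) = 0.2521 kg/m³.
(x−vt)²/(4Dt) = (2.5472)²/(4 × 0.0933 × 15.1) = 1.151; exp(−1.151) = 0.3163.
C = 0.2521 × 0.3163 = 0.0797 kg/m³.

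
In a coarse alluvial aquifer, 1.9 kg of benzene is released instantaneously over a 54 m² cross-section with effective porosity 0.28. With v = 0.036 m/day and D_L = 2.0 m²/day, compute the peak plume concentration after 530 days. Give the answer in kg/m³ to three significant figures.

0.00109 kg/m³

The peak of an instantaneous 1D plume sits at x = vt; there the Gaussian factor is 1 and C_max = M/(n_e·A·√(4πDt)), where n_e·A is the pore area the mass is dissolved in.
√(4πDt) = √(4π × 2.0 × 530) = 115.4 m, so C_max = 1.9/(0.28 × 54 × 115.4) = 0.00109 kg/m³.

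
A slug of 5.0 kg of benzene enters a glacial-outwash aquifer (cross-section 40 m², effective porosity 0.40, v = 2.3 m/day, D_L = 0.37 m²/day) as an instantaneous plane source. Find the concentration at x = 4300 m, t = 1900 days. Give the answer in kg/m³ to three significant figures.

For an instantaneous plane source, C(x,t) = M/(n_e·A·√(4πDt)) · exp(−(x−vt)²/(4Dt)), with n_e·A the pore (flow) area.
Plume center vt = 2.3 × 1900 = 4370 m, so the well at 4300 m is 70 m upgradient of the peak.
√(4πDt) = 93.99 m, giving peak height M/(n_e·A·√(4πDt)) = 5.0/(0.40 × 40 × 93.99) = 0.003325 kg/m³.
(x−vt)²/(4Dt) = (-70)²/(4 × 0.37 × 1900) = 1.743; exp(−1.743) = 0.1750.
C = 0.003325 × 0.1750 = 0.000582 kg/m³.

0.000582 kg/m³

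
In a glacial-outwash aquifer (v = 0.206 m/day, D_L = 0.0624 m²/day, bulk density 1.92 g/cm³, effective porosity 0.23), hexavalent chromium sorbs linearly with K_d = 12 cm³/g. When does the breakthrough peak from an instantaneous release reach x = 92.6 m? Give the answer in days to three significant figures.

45300 days

Retardation factor R = 1 + ρ_b·K_d/n = 1 + 1.92 × 12/0.23 = 101.2.
Sorption retards both mechanisms: v_R = v/R = 0.002036 m/day, D_R = D/R = 0.0006166 m²/day.
Peak time from v_R²t² + 2D_R t − x² = 0: t = (√(D_R² + v_R²x²) − D_R)/v_R².
√(D_R² + v_R²x²) = √(0.0006166² + 0.002036² × 92.6²) = 0.1885; v_R² = 4.145e-06.
t = (0.1885 − 0.0006166)/4.145e-06 = 45300 days.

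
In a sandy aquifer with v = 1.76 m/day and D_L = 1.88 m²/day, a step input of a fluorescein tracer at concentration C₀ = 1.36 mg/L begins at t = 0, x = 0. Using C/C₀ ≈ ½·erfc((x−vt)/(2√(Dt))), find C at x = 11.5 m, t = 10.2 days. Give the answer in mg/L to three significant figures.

For a continuous step input, C/C₀ ≈ ½·erfc((x−vt)/(2√(Dt))).
vt = 1.76 × 10.2 = 17.952 m and 2√(Dt) = 2√(1.88 × 10.2) = 8.758 m.
Argument (x−vt)/(2√(Dt)) = (11.5 − 17.952)/8.758 = -0.7367; ½·erfc(-0.7367) = 0.8513.
C = 1.36 × 0.8513 = 1.16 mg/L.

1.16 mg/L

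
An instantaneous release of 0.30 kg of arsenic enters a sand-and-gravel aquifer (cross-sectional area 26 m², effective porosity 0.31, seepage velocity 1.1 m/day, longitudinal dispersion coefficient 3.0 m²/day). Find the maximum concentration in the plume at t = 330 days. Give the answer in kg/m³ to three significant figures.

The peak of an instantaneous 1D plume sits at x = vt; there the Gaussian factor is 1 and C_max = M/(n_e·A·√(4πDt)), where n_e·A is the pore area the mass is dissolved in.
√(4πDt) = √(4π × 3.0 × 330) = 111.5 m, so C_max = 0.30/(0.31 × 26 × 111.5) = 0.000334 kg/m³.

0.000334 kg/m³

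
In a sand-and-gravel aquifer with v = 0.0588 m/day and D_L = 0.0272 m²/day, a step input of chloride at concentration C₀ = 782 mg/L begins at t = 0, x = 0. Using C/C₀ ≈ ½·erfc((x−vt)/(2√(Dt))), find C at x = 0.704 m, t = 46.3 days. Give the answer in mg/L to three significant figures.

702 mg/L

For a continuous step input, C/C₀ ≈ ½·erfc((x−vt)/(2√(Dt))).
vt = 0.0588 × 46.3 = 2.72244 m and 2√(Dt) = 2√(0.0272 × 46.3) = 2.244 m.
Argument (x−vt)/(2√(Dt)) = (0.704 − 2.72244)/2.244 = -0.8995; ½·erfc(-0.8995) = 0.8983.
C = 782 × 0.8983 = 702 mg/L.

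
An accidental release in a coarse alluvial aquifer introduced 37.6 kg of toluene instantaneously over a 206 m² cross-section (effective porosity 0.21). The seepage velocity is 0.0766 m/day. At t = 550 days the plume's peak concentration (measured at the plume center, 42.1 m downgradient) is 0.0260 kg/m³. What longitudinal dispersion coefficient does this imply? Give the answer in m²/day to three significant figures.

At the plume center C_max = M/(n_e·A·√(4πDt)), so D = M²/(4πt·(n_e·A·C_max)²).
n_e·A·C_max = 0.21 × 206 × 0.0260 = 1.125 kg/m.
D = 37.6²/(4π × 550 × 1.125²) = 0.162 m²/day.

0.162 m²/day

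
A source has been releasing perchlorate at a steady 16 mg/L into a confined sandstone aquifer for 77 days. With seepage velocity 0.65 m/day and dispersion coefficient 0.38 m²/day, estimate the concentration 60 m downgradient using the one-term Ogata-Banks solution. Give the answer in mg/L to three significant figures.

1.55 mg/L

For a continuous step input, C/C₀ ≈ ½·erfc((x−vt)/(2√(Dt))).
vt = 0.65 × 77 = 50.05 m and 2√(Dt) = 2√(0.38 × 77) = 10.82 m.
Argument (x−vt)/(2√(Dt)) = (60 − 50.05)/10.82 = 0.9196; ½·erfc(0.9196) = 0.09671.
C = 16 × 0.09671 = 1.55 mg/L.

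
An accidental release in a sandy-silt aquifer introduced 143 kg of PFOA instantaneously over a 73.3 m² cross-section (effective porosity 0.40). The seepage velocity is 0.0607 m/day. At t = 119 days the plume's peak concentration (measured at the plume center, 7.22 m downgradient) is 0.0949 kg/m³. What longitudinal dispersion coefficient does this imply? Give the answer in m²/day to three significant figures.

At the plume center C_max = M/(n_e·A·√(4πDt)), so D = M²/(4πt·(n_e·A·C_max)²).
n_e·A·C_max = 0.40 × 73.3 × 0.0949 = 2.782 kg/m.
D = 143²/(4π × 119 × 2.782²) = 1.77 m²/day.

1.77 m²/day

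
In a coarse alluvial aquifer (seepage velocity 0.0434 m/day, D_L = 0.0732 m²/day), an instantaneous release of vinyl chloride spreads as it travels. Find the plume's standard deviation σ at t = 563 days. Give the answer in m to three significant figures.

9.08 m

Dispersive spreading gives a Gaussian with σ² = 2Dt; advection only shifts the center.
σ = √(2 × 0.0732 × 563) = 9.08 m.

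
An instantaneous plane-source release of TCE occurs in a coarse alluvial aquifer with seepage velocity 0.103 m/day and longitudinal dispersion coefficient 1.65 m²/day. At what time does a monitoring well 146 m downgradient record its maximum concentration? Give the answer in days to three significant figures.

1270 days

For the 1D instantaneous-source solution, setting ∂C/∂t = 0 at fixed x gives v²t² + 2Dt − x² = 0, so t = (√(D² + v²x²) − D)/v².
√(D² + v²x²) = √(1.65² + 0.103² × 146²) = 15.13; v² = 0.010609.
t = (15.13 − 1.65)/0.010609 = 1270 days (vs. the pure-advection estimate x/v = 1420 d).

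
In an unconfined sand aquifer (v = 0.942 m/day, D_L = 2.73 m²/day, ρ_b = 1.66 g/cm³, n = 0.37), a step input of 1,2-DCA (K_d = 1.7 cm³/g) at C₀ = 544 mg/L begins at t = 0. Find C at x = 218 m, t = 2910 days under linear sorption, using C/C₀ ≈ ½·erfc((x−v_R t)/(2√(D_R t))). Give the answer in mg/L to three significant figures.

539 mg/L

Retardation factor R = 1 + ρ_b·K_d/n = 1 + 1.66 × 1.7/0.37 = 8.627.
Sorption retards both mechanisms: v_R = v/R = 0.1092 m/day, D_R = D/R = 0.3164 m²/day.
v_R·t = 0.1092 × 2910 = 317.772 m; 2√(D_R t) = 60.69 m; argument = (218 − 317.772)/60.69 = -1.644.
C = C₀ × ½·erfc(-1.644) = 544 × 0.9900 = 539 mg/L.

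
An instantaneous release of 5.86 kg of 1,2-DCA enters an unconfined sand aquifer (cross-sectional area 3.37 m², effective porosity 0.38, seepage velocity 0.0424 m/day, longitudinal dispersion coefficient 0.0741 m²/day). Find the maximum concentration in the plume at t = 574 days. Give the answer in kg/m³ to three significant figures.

The peak of an instantaneous 1D plume sits at x = vt; there the Gaussian factor is 1 and C_max = M/(n_e·A·√(4πDt)), where n_e·A is the pore area the mass is dissolved in.
√(4πDt) = √(4π × 0.0741 × 574) = 23.12 m, so C_max = 5.86/(0.38 × 3.37 × 23.12) = 0.198 kg/m³.

0.198 kg/m³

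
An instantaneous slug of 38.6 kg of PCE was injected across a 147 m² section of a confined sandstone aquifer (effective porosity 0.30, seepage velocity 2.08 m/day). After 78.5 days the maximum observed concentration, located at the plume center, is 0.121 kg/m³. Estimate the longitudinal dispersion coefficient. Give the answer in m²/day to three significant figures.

0.0530 m²/day

At the plume center C_max = M/(n_e·A·√(4πDt)), so D = M²/(4πt·(n_e·A·C_max)²).
n_e·A·C_max = 0.30 × 147 × 0.121 = 5.336 kg/m.
D = 38.6²/(4π × 78.5 × 5.336²) = 0.0530 m²/day.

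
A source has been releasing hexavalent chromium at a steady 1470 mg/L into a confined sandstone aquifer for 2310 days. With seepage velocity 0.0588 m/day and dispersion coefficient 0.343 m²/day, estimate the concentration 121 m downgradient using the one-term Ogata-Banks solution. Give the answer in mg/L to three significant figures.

For a continuous step input, C/C₀ ≈ ½·erfc((x−vt)/(2√(Dt))).
vt = 0.0588 × 2310 = 135.828 m and 2√(Dt) = 2√(0.343 × 2310) = 56.30 m.
Argument (x−vt)/(2√(Dt)) = (121 − 135.828)/56.30 = -0.2634; ½·erfc(-0.2634) = 0.6452.
C = 1470 × 0.6452 = 948 mg/L.

948 mg/L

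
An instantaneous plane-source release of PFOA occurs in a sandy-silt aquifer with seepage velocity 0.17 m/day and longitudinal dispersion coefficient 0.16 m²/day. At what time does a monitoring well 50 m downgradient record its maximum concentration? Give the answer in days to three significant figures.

For the 1D instantaneous-source solution, setting ∂C/∂t = 0 at fixed x gives v²t² + 2Dt − x² = 0, so t = (√(D² + v²x²) − D)/v².
√(D² + v²x²) = √(0.16² + 0.17² × 50²) = 8.502; v² = 0.0289.
t = (8.502 − 0.16)/0.0289 = 289 days (vs. the pure-advection estimate x/v = 294 d).

289 days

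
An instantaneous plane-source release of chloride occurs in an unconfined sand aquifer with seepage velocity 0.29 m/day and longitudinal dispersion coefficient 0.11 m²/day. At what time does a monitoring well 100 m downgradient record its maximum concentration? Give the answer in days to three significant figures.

For the 1D instantaneous-source solution, setting ∂C/∂t = 0 at fixed x gives v²t² + 2Dt − x² = 0, so t = (√(D² + v²x²) − D)/v².
√(D² + v²x²) = √(0.11² + 0.29² × 100²) = 29.00; v² = 0.0841.
t = (29.00 − 0.11)/0.0841 = 344 days (vs. the pure-advection estimate x/v = 345 d).

344 days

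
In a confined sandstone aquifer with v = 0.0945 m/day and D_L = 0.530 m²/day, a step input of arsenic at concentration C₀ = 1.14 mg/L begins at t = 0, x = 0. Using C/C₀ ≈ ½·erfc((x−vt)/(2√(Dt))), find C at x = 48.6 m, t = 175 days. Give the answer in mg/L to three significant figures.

For a continuous step input, C/C₀ ≈ ½·erfc((x−vt)/(2√(Dt))).
vt = 0.0945 × 175 = 16.5375 m and 2√(Dt) = 2√(0.530 × 175) = 19.26 m.
Argument (x−vt)/(2√(Dt)) = (48.6 − 16.5375)/19.26 = 1.665; ½·erfc(1.665) = 0.009270.
C = 1.14 × 0.009270 = 0.0106 mg/L.

0.0106 mg/L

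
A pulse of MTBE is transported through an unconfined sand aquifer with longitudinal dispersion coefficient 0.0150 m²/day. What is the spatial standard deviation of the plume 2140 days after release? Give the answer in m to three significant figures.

8.01 m

Dispersive spreading gives a Gaussian with σ² = 2Dt; advection only shifts the center.
σ = √(2 × 0.0150 × 2140) = 8.01 m.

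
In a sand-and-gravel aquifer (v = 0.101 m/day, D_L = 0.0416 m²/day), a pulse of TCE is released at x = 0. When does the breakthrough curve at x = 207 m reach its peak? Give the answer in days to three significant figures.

For the 1D instantaneous-source solution, setting ∂C/∂t = 0 at fixed x gives v²t² + 2Dt − x² = 0, so t = (√(D² + v²x²) − D)/v².
√(D² + v²x²) = √(0.0416² + 0.101² × 207²) = 20.91; v² = 0.010201.
t = (20.91 − 0.0416)/0.010201 = 2050 days (vs. the pure-advection estimate x/v = 2050 d).

2050 days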